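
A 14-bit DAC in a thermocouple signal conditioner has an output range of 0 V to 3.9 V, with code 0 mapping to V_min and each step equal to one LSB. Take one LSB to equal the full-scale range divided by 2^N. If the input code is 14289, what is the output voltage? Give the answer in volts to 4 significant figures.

Full-scale range = 3.9 V. LSB = 3.9 V / 2^14.
V_out = 0 + 14289 × (3.9/16384) V
      = 0 + 3.40131 = 3.40131 V.

3.401 V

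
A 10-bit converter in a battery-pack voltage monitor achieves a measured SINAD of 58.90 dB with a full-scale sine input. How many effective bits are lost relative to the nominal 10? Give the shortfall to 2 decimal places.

ENOB = (SINAD − 1.76)/6.02 = (58.90 − 1.76)/6.02 = 9.4917 bits.
Shortfall = 10 − 9.4917 = 0.5083 bits.

0.51 bits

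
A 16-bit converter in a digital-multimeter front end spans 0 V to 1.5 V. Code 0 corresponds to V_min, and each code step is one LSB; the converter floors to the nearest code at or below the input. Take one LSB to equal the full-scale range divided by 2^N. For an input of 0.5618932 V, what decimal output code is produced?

24549

Full-scale range = 1.5 V. LSB = 1.5 V / 2^16 ≈ 22.89 µV.
code = ⌊(V_in − V_min)/LSB⌋ = ⌊(V_in − V_min) × 2^16 / range⌋
     = ⌊(0.5618932 − (0)) × 65536 / 1.5⌋ = ⌊0.5618932 × 65536/1.5⌋
     = ⌊24549.489⌋ = 24549.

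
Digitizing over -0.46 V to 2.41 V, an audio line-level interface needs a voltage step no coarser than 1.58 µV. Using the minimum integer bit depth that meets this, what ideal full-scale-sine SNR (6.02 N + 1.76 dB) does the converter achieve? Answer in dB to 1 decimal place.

Range = 2.41 − (-0.46) = 2.87 V.
Need 2^N ≥ 2.87 V / 1.58 µV = 1.816e6 → N_min = 21.
SNR = 6.02 × 21 + 1.76 = 128.18 dB.

128.2 dB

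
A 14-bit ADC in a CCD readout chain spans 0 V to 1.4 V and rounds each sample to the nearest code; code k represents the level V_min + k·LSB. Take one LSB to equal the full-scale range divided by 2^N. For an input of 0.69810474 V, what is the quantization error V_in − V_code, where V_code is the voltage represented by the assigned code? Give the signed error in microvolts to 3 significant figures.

Full-scale range = 1.4 V. LSB = 1.4 V / 2^14 ≈ 85.45 µV.
Position in LSBs: (0.69810474 − (0)) × 16384/1.4 = 8169.8200; rounding gives k = 8170.
Reconstructed level: 0 + 8170 × 1.4/16384 V = 0.69812011719 V.
e = 0.69810474 − (0.69812011719) = −15.4 µV.

−15.4 µV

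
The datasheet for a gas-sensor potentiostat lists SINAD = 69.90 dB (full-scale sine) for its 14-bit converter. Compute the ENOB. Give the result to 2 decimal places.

(69.90 − 1.76) / 6.02 = 68.14/6.02 = 11.3189 effective bits.

11.32 bits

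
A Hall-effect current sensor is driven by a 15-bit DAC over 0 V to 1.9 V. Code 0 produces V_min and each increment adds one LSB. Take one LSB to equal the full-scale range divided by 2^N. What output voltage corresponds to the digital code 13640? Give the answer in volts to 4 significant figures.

Full-scale range = 1.9 V. LSB = 1.9 V / 2^15.
V_out = 0 + 13640 × (1.9/32768) V
      = 0 + 0.790894 = 0.790894 V.

0.7909 V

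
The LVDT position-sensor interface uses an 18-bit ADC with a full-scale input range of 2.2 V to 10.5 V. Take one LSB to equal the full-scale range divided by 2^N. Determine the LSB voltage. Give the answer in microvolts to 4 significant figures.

Span: 10.5 V − (2.2 V) = 8.3 V.
2^18 = 262144 levels.
One LSB is 8.3 V / 262144 = 31.66 µV.

31.66 µV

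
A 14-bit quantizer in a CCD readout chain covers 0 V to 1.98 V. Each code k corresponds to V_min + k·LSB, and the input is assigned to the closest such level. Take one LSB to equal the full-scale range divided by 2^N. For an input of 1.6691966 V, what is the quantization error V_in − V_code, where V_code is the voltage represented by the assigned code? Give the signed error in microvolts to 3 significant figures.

Range is 1.98 V. LSB = 1.98 V / 2^14 ≈ 120.8 µV.
(1.6691966 − (0)) / LSB = 1.6691966 × 16384/1.98 = 13812.1804. Nearest integer: k = 13812.
Reconstructed level: 0 + 13812 × 1.98/16384 V = 1.6691748047 V.
V_in − V_code = 1.6691966 − (1.6691748047) = +21.8 µV.

+21.8 µV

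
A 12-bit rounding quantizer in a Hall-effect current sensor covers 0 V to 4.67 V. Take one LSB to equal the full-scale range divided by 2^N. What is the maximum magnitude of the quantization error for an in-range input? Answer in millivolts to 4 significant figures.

0.5701 mV

V_FS = 4.67 V.
Step size = 4.67/4096 V = 1.14014 mV.
A rounding quantizer has |error| ≤ LSB/2 = 0.5701 mV.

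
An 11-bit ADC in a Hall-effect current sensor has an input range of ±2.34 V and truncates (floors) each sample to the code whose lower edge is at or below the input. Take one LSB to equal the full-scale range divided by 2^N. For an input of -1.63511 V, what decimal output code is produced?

308

Range = 2.34 − (-2.34) = 4.68 V. LSB = 4.68 V / 2^11 ≈ 2.285 mV.
code = ⌊(V_in − V_min)/LSB⌋ = ⌊(V_in − V_min) × 2^11 / range⌋
     = ⌊(-1.63511 − (-2.34)) × 2048 / 4.68⌋ = ⌊0.70489 × 2048/4.68⌋
     = ⌊308.465⌋ = 308.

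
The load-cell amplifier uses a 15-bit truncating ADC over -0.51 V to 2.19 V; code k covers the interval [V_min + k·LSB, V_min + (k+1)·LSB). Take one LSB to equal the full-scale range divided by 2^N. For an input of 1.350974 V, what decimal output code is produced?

Full-scale range = 2.19 V − (-0.51 V) = 2.7 V. LSB = 2.7 V / 2^15 ≈ 82.40 µV.
code = ⌊(V_in − V_min)/LSB⌋ = ⌊(V_in − V_min) × 2^15 / range⌋
     = ⌊(1.350974 − (-0.51)) × 32768 / 2.7⌋ = ⌊1.860974 × 32768/2.7⌋
     = ⌊22585.332⌋ = 22585.

22585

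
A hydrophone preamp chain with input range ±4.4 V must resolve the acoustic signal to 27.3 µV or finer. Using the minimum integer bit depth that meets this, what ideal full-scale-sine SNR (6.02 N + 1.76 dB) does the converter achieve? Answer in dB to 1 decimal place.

Span: 4.4 V − (-4.4 V) = 8.8 V.
Levels needed ≥ 8.8/27.3 µV = 322300. 2^19 = 524288 suffices, so N_min = 19.
SNR = 6.02 × 19 + 1.76 = 116.14 dB.

116.1 dB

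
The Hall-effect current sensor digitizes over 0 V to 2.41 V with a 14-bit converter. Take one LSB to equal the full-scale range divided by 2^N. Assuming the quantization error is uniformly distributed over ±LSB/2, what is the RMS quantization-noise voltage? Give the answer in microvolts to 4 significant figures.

V_FS = 2.41 V.
One LSB is 2.41 V / 16384 = 147.095 µV.
V_rms = LSB/√12 = 147.095 µV / √12 = 42.46 µV.

42.46 µV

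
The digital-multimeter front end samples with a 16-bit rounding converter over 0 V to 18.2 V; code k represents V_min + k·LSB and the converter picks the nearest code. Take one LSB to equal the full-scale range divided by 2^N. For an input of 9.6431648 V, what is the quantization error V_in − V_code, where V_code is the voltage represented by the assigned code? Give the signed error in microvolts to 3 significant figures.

−35.9 µV

Full-scale range = 18.2 V. LSB = 18.2 V / 2^16 ≈ 277.7 µV.
Position in LSBs: (9.6431648 − (0)) × 65536/18.2 = 34723.8708; rounding gives k = 34724.
Reconstructed level: 0 + 34724 × 18.2/65536 V = 9.6432006836 V.
Error = V_in − V_code = 9.6431648 − (9.6432006836) = −35.9 µV.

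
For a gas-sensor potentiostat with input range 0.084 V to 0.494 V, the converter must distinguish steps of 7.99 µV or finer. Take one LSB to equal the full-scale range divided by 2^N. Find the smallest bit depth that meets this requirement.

16 bits

Range = 0.494 − (0.084) = 0.41 V.
Need 2^N ≥ 0.41 V / 7.99 µV = 51310 → N_min = 16.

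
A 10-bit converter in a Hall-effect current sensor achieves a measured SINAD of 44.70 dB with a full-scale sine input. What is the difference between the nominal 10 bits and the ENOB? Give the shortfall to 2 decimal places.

ENOB = (SINAD − 1.76)/6.02 = (44.70 − 1.76)/6.02 = 7.1329 bits.
Shortfall = 10 − 7.1329 = 2.8671 bits.

2.87 bits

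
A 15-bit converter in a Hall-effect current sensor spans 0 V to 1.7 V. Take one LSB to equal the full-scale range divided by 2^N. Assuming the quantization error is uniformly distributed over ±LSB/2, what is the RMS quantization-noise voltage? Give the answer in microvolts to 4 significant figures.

14.98 µV

Span = 1.7 V.
One LSB is 1.7 V / 32768 = 51.8799 µV.
RMS of a uniform error over width LSB is LSB/√12 = 14.98 µV.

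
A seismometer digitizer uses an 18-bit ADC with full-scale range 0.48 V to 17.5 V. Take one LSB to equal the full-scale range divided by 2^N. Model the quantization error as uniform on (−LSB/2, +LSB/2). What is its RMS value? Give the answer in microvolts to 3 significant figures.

18.7 µV

Span: 17.5 V − (0.48 V) = 17.02 V.
One LSB is 17.02 V / 262144 = 64.926 µV.
For a uniform distribution on [−LSB/2, +LSB/2], V_rms = LSB/√12 = 64.926 µV/3.4641 = 18.7 µV.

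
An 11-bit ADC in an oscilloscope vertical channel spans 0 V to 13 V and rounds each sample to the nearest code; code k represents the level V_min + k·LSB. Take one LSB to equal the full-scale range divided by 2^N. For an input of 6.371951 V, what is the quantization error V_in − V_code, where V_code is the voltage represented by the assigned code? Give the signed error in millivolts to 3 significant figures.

−1.10 mV

Range is 13 V. LSB = 13 V / 2^11 ≈ 6.348 mV.
(V_in − V_min)/LSB = (6.371951 − (0)) × 2048/13 = 1003.8274 → nearest code k = 1004.
V_code = 0 + (1004/2048) × 13 = 6.373046875 V.
V_in − V_code = 6.371951 − (6.373046875) = −1.10 mV.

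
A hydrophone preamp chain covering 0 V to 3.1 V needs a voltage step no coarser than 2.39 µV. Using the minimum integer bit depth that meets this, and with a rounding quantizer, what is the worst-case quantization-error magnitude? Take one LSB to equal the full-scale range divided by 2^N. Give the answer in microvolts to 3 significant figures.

0.739 µV

Full-scale range = 3.1 V.
Required number of levels: 3.1/2.39 µV = 1.2971e6; smallest N with 2^N ≥ that is 21.
Step size = 3.1/2097152 V = 1.4782 µV.
Max error for round-to-nearest is LSB/2 = 0.739 µV.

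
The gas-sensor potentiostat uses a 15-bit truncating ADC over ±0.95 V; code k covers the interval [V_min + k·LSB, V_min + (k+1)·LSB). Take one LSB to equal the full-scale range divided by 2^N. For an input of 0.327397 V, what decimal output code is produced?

Range = 0.95 − (-0.95) = 1.9 V. LSB = 1.9 V / 2^15 ≈ 57.98 µV.
V_in − V_min = 0.327397 − (-0.95) = 1.277397 V.
Divide by LSB: 1.277397 × 32768/1.9 = 22030.3921.
Truncating gives code 22030.

22030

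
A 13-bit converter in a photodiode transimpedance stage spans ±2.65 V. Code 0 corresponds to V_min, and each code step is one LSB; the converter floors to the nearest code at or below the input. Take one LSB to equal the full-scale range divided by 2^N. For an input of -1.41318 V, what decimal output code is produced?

Range = 2.65 − (-2.65) = 5.3 V. LSB = 5.3 V / 2^13 ≈ 0.6470 mV.
(V_in − V_min) × 2^13/range = (-1.41318 − (-2.65)) × 8192/5.3 = 1911.704.
Floor → code = 1911.

1911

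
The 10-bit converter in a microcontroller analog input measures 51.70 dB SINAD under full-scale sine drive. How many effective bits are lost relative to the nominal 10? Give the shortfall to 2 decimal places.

1.70 bits

N_eff = (51.70 − 1.76)/6.02 = 8.2957 bits.
Lost resolution: 10 − 8.2957 = 1.7043 bits.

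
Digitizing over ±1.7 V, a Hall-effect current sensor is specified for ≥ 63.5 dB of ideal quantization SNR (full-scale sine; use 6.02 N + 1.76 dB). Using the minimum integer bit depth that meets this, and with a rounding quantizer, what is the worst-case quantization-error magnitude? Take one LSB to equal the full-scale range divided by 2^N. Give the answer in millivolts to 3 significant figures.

0.830 mV

Range = 1.7 − (-1.7) = 3.4 V.
Solving 6.02 N ≥ 63.5 − 1.76: N ≥ 10.256. Round up → N = 11.
One LSB is 3.4 V / 2048 = 1.6602 mV.
|e|_max = LSB/2 = 0.830 mV.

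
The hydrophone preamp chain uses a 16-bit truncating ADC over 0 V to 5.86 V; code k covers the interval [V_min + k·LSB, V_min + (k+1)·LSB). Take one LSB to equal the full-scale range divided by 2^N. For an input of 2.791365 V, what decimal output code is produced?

31217

Span = 5.86 V. LSB = 5.86 V / 2^16 ≈ 89.42 µV.
(V_in − V_min) × 2^16/range = (2.791365 − (0)) × 65536/5.86 = 31217.559.
Floor → code = 31217.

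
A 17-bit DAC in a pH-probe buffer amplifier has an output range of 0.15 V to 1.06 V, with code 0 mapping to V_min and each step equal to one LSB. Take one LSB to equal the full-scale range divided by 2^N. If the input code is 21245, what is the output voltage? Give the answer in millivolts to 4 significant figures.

Span: 1.06 V − (0.15 V) = 0.91 V. LSB = 0.91 V / 2^17.
Output = V_min + (21245/131072) × range = 0.15 + 0.162086 × 0.91 V
      = 0.15 + 0.147499 = 0.297499 V.

297.5 mV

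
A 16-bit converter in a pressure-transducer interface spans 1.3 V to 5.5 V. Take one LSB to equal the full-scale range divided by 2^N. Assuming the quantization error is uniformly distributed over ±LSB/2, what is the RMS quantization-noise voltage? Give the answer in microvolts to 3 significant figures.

Span: 5.5 V − (1.3 V) = 4.2 V.
One LSB is 4.2 V / 65536 = 64.087 µV.
V_rms = LSB/√12 = 64.087 µV / √12 = 18.5 µV.

18.5 µV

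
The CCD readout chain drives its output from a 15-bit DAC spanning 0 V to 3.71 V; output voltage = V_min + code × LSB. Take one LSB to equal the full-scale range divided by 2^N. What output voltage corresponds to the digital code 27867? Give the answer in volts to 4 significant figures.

3.155 V

V_FS = 3.71 V. LSB = 3.71 V / 2^15.
V_out = V_min + code × LSB = 0 V + 27867 × 3.71 V / 32768
      = 0 V + 3.15511 V = 3.15511 V.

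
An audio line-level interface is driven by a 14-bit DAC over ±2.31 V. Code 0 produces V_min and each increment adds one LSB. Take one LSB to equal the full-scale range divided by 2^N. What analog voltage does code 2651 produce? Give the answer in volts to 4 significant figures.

-1.562 V

The full-scale span is 2.31 − (-2.31) = 4.62 V. LSB = 4.62 V / 2^14.
V_out = -2.31 + 2651 × (4.62/16384) V
      = -2.31 + 0.747535 = -1.56246 V.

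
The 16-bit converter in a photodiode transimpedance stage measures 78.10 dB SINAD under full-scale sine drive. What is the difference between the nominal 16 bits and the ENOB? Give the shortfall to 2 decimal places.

3.32 bits

ENOB = (SINAD − 1.76)/6.02 = (78.10 − 1.76)/6.02 = 12.6811 bits.
Lost resolution: 16 − 12.6811 = 3.3189 bits.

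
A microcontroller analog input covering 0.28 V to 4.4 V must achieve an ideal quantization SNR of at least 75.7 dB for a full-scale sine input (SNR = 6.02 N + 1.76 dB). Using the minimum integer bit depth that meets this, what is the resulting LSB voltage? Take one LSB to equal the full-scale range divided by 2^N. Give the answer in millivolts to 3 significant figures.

0.503 mV

Span: 4.4 V − (0.28 V) = 4.12 V.
N ≥ (75.7 − 1.76)/6.02 = 12.282 → N_min = 13.
Step size = 4.12/8192 V = 0.503 mV.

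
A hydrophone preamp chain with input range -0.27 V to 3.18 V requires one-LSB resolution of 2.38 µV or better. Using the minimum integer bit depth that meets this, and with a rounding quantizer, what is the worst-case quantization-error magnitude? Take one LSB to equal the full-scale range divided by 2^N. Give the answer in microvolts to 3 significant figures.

Span: 3.18 V − (-0.27 V) = 3.45 V.
Required number of levels: 3.45/2.38 µV = 1.4496e6; smallest N with 2^N ≥ that is 21.
LSB = 3.45 V / 2^21 = 1.6451 µV.
|e|_max = LSB/2 = 0.823 µV.

0.823 µV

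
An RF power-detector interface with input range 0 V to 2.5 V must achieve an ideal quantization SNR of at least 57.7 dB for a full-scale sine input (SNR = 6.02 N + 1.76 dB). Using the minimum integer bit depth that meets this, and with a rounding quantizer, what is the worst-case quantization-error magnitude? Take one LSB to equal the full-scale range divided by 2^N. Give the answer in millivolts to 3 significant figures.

1.22 mV

Full-scale range = 2.5 V.
6.02 N + 1.76 ≥ 57.7 gives N ≥ 9.292, so the minimum integer is 10.
LSB = 2.5 V ÷ 2^10 = 2.5/1024 V = 2.4414 mV.
Max error for round-to-nearest is LSB/2 = 1.22 mV.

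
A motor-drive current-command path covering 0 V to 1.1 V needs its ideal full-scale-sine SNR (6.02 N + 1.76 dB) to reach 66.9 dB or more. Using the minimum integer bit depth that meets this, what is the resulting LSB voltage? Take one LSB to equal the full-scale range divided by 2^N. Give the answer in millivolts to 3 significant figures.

0.537 mV

V_FS = 1.1 V.
N ≥ (66.9 − 1.76)/6.02 = 10.821 → N_min = 11.
Step size = 1.1/2048 V = 0.537 mV.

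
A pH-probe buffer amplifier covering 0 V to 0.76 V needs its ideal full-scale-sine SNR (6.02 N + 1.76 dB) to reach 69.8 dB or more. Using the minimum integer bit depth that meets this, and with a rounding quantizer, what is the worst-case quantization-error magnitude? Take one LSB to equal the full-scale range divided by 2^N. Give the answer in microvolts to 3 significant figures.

Span = 0.76 V.
Solving 6.02 N ≥ 69.8 − 1.76: N ≥ 11.302. Round up → N = 12.
Step size = 0.76/4096 V = 185.55 µV.
|e|_max = LSB/2 = 92.8 µV.

92.8 µV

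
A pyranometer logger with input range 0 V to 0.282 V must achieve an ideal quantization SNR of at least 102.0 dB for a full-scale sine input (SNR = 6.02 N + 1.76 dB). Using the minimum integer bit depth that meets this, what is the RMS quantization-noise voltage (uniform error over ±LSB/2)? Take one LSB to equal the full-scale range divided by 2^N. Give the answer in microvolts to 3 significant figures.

V_FS = 0.282 V.
6.02 N + 1.76 ≥ 102.0 gives N ≥ 16.651, so the minimum integer is 17.
LSB = 0.282 V ÷ 2^17 = 0.282/131072 V = 2.1515 µV.
RMS noise = LSB/√12 = 0.621 µV.

0.621 µV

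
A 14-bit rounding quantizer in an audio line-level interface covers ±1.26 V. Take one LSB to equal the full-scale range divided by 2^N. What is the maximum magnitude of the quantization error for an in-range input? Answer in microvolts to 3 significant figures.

76.9 µV

Range = 1.26 − (-1.26) = 2.52 V.
LSB = 2.52 V / 2^14 = 153.81 µV.
A rounding quantizer has |error| ≤ LSB/2 = 76.9 µV.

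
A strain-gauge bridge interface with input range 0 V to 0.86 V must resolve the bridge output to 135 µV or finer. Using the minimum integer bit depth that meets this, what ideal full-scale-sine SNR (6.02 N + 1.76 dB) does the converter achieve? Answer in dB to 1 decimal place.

Range is 0.86 V.
Required number of levels: 0.86/135 µV = 6370.4; smallest N with 2^N ≥ that is 13.
SNR = 6.02 × 13 + 1.76 = 80.02 dB.

80.0 dB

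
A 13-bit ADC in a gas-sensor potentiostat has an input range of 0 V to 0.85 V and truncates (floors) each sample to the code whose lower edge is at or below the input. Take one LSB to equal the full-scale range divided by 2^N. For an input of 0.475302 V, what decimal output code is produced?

4580

V_FS = 0.85 V. LSB = 0.85 V / 2^13 ≈ 103.8 µV.
V_in − V_min = 0.475302 − (0) = 0.475302 V.
Divide by LSB: 0.475302 × 8192/0.85 = 4580.7929.
Truncating gives code 4580.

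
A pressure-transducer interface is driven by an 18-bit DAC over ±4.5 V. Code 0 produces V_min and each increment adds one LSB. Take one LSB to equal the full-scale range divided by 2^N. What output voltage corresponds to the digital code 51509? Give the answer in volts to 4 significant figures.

-2.732 V

The full-scale span is 4.5 − (-4.5) = 9 V. LSB = 9 V / 2^18.
V_out = V_min + code × LSB = -4.5 V + 51509 × 9 V / 262144
      = -4.5 V + 1.76842 V = -2.73158 V.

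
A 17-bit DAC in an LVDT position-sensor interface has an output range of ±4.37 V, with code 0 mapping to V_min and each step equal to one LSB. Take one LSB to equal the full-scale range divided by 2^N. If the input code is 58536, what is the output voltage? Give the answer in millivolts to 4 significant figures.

-466.8 mV

Range = 4.37 − (-4.37) = 8.74 V. LSB = 8.74 V / 2^17.
Output = V_min + (58536/131072) × range = -4.37 + 0.446594 × 8.74 V
      = -4.37 + 3.90323 = -0.466766 V.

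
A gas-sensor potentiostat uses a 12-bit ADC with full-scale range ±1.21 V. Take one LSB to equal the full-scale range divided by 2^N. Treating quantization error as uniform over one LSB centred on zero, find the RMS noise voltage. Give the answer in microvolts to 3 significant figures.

171 µV

Full-scale range = 1.21 V − (-1.21 V) = 2.42 V.
Step size = 2.42/4096 V = 0.59082 mV.
For a uniform distribution on [−LSB/2, +LSB/2], V_rms = LSB/√12 = 0.59082 mV/3.4641 = 171 µV.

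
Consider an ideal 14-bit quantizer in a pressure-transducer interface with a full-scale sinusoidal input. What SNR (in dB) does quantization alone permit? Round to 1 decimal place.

86.0 dB

SNR = 6.02·14 + 1.76 = 86.04 dB.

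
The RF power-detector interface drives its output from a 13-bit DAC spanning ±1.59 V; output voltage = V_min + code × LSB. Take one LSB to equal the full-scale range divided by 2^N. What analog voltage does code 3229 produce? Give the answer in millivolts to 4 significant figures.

Full-scale range = 1.59 V − (-1.59 V) = 3.18 V. LSB = 3.18 V / 2^13.
Output = V_min + (3229/8192) × range = -1.59 + 0.394165 × 3.18 V
      = -1.59 V + 1.25344 V = -0.336555 V.

-336.6 mV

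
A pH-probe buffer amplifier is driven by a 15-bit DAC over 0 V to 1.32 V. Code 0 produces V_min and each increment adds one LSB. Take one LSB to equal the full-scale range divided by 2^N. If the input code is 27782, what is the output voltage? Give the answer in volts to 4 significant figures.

Full-scale range = 1.32 V. LSB = 1.32 V / 2^15.
V_out = 0 + 27782 × (1.32/32768) V
      = 0 V + 1.11915 V = 1.11915 V.

1.119 V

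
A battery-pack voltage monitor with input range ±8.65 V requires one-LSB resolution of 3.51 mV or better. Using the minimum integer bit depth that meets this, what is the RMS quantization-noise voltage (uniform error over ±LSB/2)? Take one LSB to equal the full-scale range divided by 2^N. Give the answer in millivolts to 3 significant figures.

Range = 8.65 − (-8.65) = 17.3 V.
Need 2^N ≥ 17.3 V / 3.51 mV = 4929 → N_min = 13.
Step size = 17.3/8192 V = 2.1118 mV.
V_rms = LSB/√12 = 0.610 mV.

0.610 mV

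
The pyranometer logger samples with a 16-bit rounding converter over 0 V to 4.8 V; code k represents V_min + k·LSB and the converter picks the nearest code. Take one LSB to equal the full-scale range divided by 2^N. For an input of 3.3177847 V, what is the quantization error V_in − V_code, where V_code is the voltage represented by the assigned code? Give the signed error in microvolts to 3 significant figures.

Full-scale range = 4.8 V. LSB = 4.8 V / 2^16 ≈ 73.24 µV.
(V_in − V_min)/LSB = (3.3177847 − (0)) × 65536/4.8 = 45298.8204 → nearest code k = 45299.
V_code = 0 + (45299/65536) × 4.8 = 3.3177978516 V.
Error = V_in − V_code = 3.3177847 − (3.3177978516) = −13.2 µV.

−13.2 µV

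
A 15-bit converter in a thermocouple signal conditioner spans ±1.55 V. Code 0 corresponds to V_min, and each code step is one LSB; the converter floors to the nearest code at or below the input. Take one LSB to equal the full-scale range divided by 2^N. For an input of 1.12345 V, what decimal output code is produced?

Full-scale range = 1.55 V − (-1.55 V) = 3.1 V. LSB = 3.1 V / 2^15 ≈ 94.60 µV.
code = ⌊(V_in − V_min)/LSB⌋ = ⌊(V_in − V_min) × 2^15 / range⌋
     = ⌊(1.12345 − (-1.55)) × 32768 / 3.1⌋ = ⌊2.67345 × 32768/3.1⌋
     = ⌊28259.229⌋ = 28259.

28259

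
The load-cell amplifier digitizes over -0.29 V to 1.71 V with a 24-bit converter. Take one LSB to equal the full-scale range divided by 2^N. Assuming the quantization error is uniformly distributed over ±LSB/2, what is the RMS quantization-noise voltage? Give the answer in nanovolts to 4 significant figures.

Full-scale range = 1.71 V − (-0.29 V) = 2 V.
One LSB is 2 V / 16777216 = 119.209 nV.
V_rms = LSB/√12 = 119.209 nV / √12 = 34.41 nV.

34.41 nV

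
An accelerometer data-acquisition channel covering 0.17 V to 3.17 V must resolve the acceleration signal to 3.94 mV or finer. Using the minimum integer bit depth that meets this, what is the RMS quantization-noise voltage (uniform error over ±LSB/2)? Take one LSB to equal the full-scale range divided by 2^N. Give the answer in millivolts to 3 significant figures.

0.846 mV

Span: 3.17 V − (0.17 V) = 3 V.
3 V / 3.94 mV = 761.4. Since 2^9 = 512 and 2^10 = 1024, N = 10.
Step size = 3/1024 V = 2.9297 mV.
RMS noise = LSB/√12 = 0.846 mV.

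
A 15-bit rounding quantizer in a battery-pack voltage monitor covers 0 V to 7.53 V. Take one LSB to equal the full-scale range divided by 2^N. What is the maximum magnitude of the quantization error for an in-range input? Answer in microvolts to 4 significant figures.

Range is 7.53 V.
LSB = 7.53 V / 2^15 = 229.797 µV.
Worst-case error for round-to-nearest is half an LSB: 114.9 µV.

114.9 µV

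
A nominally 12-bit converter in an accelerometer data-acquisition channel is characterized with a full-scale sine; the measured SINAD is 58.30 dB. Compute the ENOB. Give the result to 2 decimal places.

Inverting SNR = 6.02 N + 1.76: N_eff = (58.30 − 1.76)/6.02 = 9.3920.

9.39 bits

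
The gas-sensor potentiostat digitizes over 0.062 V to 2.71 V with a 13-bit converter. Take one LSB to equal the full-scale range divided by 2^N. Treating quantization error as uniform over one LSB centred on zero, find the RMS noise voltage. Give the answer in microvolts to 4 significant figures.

Full-scale range = 2.71 V − (0.062 V) = 2.648 V.
Step size = 2.648/8192 V = 323.242 µV.
RMS of a uniform error over width LSB is LSB/√12 = 93.31 µV.

93.31 µV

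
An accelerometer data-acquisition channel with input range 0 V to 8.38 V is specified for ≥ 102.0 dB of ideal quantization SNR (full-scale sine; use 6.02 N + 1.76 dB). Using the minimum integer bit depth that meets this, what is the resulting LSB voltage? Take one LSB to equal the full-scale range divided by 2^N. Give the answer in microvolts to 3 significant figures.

Range is 8.38 V.
N ≥ (102.0 − 1.76)/6.02 = 16.651 → N_min = 17.
LSB = 8.38 V / 2^17 = 63.9 µV.

63.9 µV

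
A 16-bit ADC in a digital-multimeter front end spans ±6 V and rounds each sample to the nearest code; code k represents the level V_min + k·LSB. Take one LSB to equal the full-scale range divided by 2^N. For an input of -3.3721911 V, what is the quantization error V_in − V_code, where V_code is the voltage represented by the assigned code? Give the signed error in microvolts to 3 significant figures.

+62.3 µV

Span: 6 V − (-6 V) = 12 V. LSB = 12 V / 2^16 ≈ 183.1 µV.
(V_in − V_min)/LSB = (-3.3721911 − (-6)) × 65536/12 = 14351.3403 → nearest code k = 14351.
Reconstructed level: -6 + 14351 × 12/65536 V = -3.3722534180 V.
Error = V_in − V_code = -3.3721911 − (-3.3722534180) = +62.3 µV.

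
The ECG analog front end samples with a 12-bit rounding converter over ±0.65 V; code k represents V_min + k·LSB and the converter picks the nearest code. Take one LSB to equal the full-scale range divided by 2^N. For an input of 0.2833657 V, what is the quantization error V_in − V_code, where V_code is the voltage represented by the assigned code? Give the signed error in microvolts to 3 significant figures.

Span: 0.65 V − (-0.65 V) = 1.3 V. LSB = 1.3 V / 2^12 ≈ 317.4 µV.
(0.2833657 − (-0.65)) / LSB = 0.9333657 × 4096/1.3 = 2940.8199. Nearest integer: k = 2941.
Reconstructed level: -0.65 + 2941 × 1.3/4096 V = 0.2834228516 V.
V_in − V_code = 0.2833657 − (0.2834228516) = −57.2 µV.

−57.2 µV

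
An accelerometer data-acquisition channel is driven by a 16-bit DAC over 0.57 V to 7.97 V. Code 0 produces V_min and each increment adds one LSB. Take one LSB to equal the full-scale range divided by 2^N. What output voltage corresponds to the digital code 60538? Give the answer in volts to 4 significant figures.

Full-scale range = 7.97 V − (0.57 V) = 7.4 V. LSB = 7.4 V / 2^16.
V_out = V_min + code × LSB = 0.57 V + 60538 × 7.4 V / 65536
      = 0.57 V + 6.83565 V = 7.40565 V.

7.406 V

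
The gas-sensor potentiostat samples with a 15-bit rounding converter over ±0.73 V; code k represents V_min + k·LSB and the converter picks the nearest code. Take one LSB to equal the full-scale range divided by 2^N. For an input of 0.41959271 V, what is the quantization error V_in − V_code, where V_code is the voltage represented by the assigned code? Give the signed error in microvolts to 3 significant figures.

+12.0 µV

Range = 0.73 − (-0.73) = 1.46 V. LSB = 1.46 V / 2^15 ≈ 44.56 µV.
Position in LSBs: (0.41959271 − (-0.73)) × 32768/1.46 = 25801.2698; rounding gives k = 25801.
V_code = V_min + k × range/2^15 = -0.73 + 25801 × 1.46/32768 = 0.41958068848 V.
V_in − V_code = 0.41959271 − (0.41958068848) = +12.0 µV.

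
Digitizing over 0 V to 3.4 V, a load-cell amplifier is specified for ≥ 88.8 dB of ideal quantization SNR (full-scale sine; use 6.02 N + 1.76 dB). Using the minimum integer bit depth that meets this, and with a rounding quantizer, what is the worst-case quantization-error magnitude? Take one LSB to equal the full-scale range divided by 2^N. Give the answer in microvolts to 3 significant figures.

Full-scale range = 3.4 V.
Required N = ⌈(88.8 − 1.76)/6.02⌉ = ⌈14.458⌉ = 15.
LSB = 3.4 V ÷ 2^15 = 3.4/32768 V = 103.76 µV.
Max error for round-to-nearest is LSB/2 = 51.9 µV.

51.9 µV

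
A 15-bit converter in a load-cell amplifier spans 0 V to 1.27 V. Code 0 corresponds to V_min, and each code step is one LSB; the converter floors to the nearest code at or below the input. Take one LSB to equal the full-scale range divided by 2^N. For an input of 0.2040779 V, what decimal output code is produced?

5265

Range is 1.27 V. LSB = 1.27 V / 2^15 ≈ 38.76 µV.
code = ⌊(V_in − V_min)/LSB⌋ = ⌊(V_in − V_min) × 2^15 / range⌋
     = ⌊(0.2040779 − (0)) × 32768 / 1.27⌋ = ⌊0.2040779 × 32768/1.27⌋
     = ⌊5265.531⌋ = 5265.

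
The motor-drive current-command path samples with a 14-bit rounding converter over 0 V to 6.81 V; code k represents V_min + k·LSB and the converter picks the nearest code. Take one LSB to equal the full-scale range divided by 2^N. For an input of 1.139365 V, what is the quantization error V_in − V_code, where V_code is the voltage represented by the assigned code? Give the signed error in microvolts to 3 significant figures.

Full-scale range = 6.81 V. LSB = 6.81 V / 2^14 ≈ 415.6 µV.
Position in LSBs: (1.139365 − (0)) × 16384/6.81 = 2741.1683; rounding gives k = 2741.
V_code = V_min + k × range/2^14 = 0 + 2741 × 6.81/16384 = 1.1392950439 V.
e = 1.139365 − (1.1392950439) = +70.0 µV.

+70.0 µV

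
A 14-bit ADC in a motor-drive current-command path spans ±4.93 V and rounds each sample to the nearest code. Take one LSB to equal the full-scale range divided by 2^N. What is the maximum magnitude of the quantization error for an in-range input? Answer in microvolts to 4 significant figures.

Range = 4.93 − (-4.93) = 9.86 V.
LSB = 9.86 V ÷ 2^14 = 9.86/16384 V = 0.601807 mV.
|e|_max = LSB/2 = 300.9 µV.

300.9 µV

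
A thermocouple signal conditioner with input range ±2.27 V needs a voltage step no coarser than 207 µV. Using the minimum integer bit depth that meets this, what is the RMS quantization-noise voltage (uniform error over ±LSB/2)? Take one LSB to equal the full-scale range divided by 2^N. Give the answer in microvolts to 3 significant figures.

40.0 µV

Full-scale range = 2.27 V − (-2.27 V) = 4.54 V.
Need 2^N ≥ 4.54 V / 207 µV = 21930 → N_min = 15.
One LSB is 4.54 V / 32768 = 138.55 µV.
V_rms = LSB/√12 = 40.0 µV.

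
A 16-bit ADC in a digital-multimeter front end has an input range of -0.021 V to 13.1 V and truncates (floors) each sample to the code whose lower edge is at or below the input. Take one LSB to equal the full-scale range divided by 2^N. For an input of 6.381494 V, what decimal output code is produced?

Full-scale range = 13.1 V − (-0.021 V) = 13.121 V. LSB = 13.121 V / 2^16 ≈ 200.2 µV.
V_in − V_min = 6.381494 − (-0.021) = 6.402494 V.
Divide by LSB: 6.402494 × 65536/13.121 = 31978.8009.
Truncating gives code 31978.

31978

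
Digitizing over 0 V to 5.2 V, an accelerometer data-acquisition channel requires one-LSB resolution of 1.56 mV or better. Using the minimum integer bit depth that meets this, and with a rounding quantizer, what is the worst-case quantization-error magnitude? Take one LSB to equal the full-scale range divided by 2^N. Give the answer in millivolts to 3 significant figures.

V_FS = 5.2 V.
5.2 V / 1.56 mV = 3333. Since 2^11 = 2048 and 2^12 = 4096, N = 12.
One LSB is 5.2 V / 4096 = 1.2695 mV.
Max error for round-to-nearest is LSB/2 = 0.635 mV.

0.635 mV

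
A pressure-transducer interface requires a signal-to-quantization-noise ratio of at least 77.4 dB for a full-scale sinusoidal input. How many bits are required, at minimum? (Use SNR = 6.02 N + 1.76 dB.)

13 bits

6.02 N + 1.76 ≥ 77.4 gives N ≥ 12.565, so the minimum integer is 13.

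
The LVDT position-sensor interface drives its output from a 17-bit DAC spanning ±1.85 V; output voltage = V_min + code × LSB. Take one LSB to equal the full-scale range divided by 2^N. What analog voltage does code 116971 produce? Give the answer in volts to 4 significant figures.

Span: 1.85 V − (-1.85 V) = 3.7 V. LSB = 3.7 V / 2^17.
Output = V_min + (116971/131072) × range = -1.85 + 0.892418 × 3.7 V
      = -1.85 + 3.30195 = 1.45195 V.

1.452 V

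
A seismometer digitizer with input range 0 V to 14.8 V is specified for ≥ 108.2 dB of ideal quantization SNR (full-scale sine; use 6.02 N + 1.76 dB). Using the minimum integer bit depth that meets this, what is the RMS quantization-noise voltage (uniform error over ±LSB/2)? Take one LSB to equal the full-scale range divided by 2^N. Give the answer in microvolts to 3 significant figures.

16.3 µV

V_FS = 14.8 V.
Solving 6.02 N ≥ 108.2 − 1.76: N ≥ 17.681. Round up → N = 18.
Step size = 14.8/262144 V = 56.458 µV.
σ_q = LSB/√12 = 56.458 µV/3.4641 = 16.3 µV.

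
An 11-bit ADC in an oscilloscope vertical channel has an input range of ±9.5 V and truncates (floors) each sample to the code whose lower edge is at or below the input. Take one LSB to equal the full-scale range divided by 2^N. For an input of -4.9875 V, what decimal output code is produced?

Range = 9.5 − (-9.5) = 19 V. LSB = 19 V / 2^11 ≈ 9.277 mV.
code = ⌊(V_in − V_min)/LSB⌋ = ⌊(V_in − V_min) × 2^11 / range⌋
     = ⌊(-4.9875 − (-9.5)) × 2048 / 19⌋ = ⌊4.5125 × 2048/19⌋
     = ⌊486.400⌋ = 486.

486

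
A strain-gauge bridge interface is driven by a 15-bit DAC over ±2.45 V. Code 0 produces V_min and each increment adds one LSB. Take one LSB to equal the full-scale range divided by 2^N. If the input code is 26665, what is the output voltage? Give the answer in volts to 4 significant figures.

1.537 V

The full-scale span is 2.45 − (-2.45) = 4.9 V. LSB = 4.9 V / 2^15.
Output = V_min + (26665/32768) × range = -2.45 + 0.813751 × 4.9 V
      = -2.45 V + 3.98738 V = 1.53738 V.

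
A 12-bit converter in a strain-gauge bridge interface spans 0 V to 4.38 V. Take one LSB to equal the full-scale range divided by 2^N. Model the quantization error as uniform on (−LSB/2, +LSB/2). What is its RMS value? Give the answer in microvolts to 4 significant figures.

Span = 4.38 V.
One LSB is 4.38 V / 4096 = 1.06934 mV.
σ_q = LSB/√12 = 1.06934 mV/3.4641 = 308.7 µV.

308.7 µV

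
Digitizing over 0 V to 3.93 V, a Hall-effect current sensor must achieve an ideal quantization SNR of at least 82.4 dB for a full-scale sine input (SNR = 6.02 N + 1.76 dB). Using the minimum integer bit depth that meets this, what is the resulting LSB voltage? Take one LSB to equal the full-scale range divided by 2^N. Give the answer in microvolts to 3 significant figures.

240 µV

Full-scale range = 3.93 V.
Solving 6.02 N ≥ 82.4 − 1.76: N ≥ 13.395. Round up → N = 14.
LSB = 3.93 V / 2^14 = 240 µV.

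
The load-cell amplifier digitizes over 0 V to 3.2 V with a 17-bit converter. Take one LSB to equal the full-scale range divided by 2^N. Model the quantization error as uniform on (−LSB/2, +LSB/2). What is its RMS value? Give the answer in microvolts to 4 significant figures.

Full-scale range = 3.2 V.
LSB = 3.2 V ÷ 2^17 = 3.2/131072 V = 24.4141 µV.
V_rms = LSB/√12 = 24.4141 µV / √12 = 7.048 µV.

7.048 µV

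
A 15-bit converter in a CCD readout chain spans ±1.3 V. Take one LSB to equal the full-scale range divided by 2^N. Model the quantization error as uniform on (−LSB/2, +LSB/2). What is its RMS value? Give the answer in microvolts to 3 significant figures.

22.9 µV

Range = 1.3 − (-1.3) = 2.6 V.
One LSB is 2.6 V / 32768 = 79.346 µV.
V_rms = LSB/√12 = 79.346 µV / √12 = 22.9 µV.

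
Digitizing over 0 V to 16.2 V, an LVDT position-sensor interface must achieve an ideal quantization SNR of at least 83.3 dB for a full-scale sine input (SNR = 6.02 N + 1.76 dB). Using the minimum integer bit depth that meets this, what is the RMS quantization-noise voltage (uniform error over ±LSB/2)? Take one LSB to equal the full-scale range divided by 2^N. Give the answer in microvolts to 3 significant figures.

285 µV

Full-scale range = 16.2 V.
6.02 N + 1.76 ≥ 83.3 gives N ≥ 13.545, so the minimum integer is 14.
LSB = 16.2 V / 2^14 = 0.98877 mV.
σ_q = LSB/√12 = 0.98877 mV/3.4641 = 285 µV.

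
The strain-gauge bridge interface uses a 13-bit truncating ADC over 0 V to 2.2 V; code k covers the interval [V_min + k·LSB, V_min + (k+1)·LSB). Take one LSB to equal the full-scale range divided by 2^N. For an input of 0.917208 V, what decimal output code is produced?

3415

V_FS = 2.2 V. LSB = 2.2 V / 2^13 ≈ 268.6 µV.
code = ⌊(V_in − V_min)/LSB⌋ = ⌊(V_in − V_min) × 2^13 / range⌋
     = ⌊(0.917208 − (0)) × 8192 / 2.2⌋ = ⌊0.917208 × 8192/2.2⌋
     = ⌊3415.349⌋ = 3415.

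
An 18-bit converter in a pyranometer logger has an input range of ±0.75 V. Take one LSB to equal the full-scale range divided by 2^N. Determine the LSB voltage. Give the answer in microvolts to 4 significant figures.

5.722 µV

Range = 0.75 − (-0.75) = 1.5 V.
2^18 = 262144 levels.
LSB = 1.5 V / 2^18 = 5.722 µV.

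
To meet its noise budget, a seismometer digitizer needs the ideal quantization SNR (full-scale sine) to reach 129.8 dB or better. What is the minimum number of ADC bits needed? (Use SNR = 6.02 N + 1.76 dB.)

22 bits

Solving 6.02 N ≥ 129.8 − 1.76: N ≥ 21.269. Round up → N = 22.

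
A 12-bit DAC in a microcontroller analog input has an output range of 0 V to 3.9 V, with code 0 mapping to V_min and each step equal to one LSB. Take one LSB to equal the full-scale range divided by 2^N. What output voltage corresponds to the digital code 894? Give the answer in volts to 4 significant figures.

V_FS = 3.9 V. LSB = 3.9 V / 2^12.
Output = V_min + (894/4096) × range = 0 + 0.218262 × 3.9 V
      = 0 V + 0.851221 V = 0.851221 V.

0.8512 V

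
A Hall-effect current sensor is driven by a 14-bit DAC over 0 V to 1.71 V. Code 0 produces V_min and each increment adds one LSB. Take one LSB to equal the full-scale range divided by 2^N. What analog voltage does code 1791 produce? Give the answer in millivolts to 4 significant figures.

Full-scale range = 1.71 V. LSB = 1.71 V / 2^14.
V_out = 0 + 1791 × (1.71/16384) V
      = 0 V + 0.186927 V = 0.186927 V.

186.9 mV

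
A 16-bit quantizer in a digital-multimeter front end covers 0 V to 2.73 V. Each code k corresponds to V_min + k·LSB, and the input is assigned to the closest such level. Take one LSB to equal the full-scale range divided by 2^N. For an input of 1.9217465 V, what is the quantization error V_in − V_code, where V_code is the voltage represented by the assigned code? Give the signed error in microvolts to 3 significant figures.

Full-scale range = 2.73 V. LSB = 2.73 V / 2^16 ≈ 41.66 µV.
Position in LSBs: (1.9217465 − (0)) × 65536/2.73 = 46133.1790; rounding gives k = 46133.
V_code = 0 + (46133/65536) × 2.73 = 1.9217390442 V.
V_in − V_code = 1.9217465 − (1.9217390442) = +7.46 µV.

+7.46 µV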